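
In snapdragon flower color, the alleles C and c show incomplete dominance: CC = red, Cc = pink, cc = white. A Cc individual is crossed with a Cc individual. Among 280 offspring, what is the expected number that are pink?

Punnett square for Cc × Cc:
Offspring genotypes: 1 CC, 2 Cc, 1 cc
Phenotype counts: 1 red, 2 pink, 1 white
pink: 2 out of 4 → fraction 1/2
Expected count = 1/2 × 280 = 140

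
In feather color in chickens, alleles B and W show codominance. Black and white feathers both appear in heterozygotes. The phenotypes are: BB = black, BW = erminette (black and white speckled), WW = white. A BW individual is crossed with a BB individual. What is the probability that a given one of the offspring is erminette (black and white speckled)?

Punnett square for BW × BB:
Offspring genotypes: 2 BB, 2 BW
Phenotype counts: 2 black, 2 erminette (black and white speckled)
erminette (black and white speckled): 2 out of 4
Probability: 2/4 = 1/2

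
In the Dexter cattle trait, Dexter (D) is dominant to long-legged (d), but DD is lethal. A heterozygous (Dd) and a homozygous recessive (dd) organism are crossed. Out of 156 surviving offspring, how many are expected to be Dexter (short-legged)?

Cross: Dd × dd
Punnett square offspring (before lethality): 2 Dd, 2 dd
No DD offspring are produced in this cross.
Dexter (short-legged): 2 out of 4 → fraction 1/2
Expected count = 1/2 × 156 = 78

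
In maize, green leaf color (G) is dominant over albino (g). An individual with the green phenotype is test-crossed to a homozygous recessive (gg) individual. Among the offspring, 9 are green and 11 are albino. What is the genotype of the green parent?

Test cross: ? × gg
Offspring: 9 green, 11 albino — approximately 1:1.
A 1:1 ratio in a test cross indicates the unknown parent is heterozygous (Gg).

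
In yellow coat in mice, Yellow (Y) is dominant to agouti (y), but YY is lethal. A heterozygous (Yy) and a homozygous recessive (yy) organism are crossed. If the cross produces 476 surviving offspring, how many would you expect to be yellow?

Cross: Yy × yy
Punnett square offspring (before lethality): 2 Yy, 2 yy
No YY offspring are produced in this cross.
yellow: 2 out of 4 → fraction 1/2
Expected count = 1/2 × 476 = 238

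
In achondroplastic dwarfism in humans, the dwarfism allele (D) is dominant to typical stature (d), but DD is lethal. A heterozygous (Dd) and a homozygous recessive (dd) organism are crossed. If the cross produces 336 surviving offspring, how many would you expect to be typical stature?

Cross: Dd × dd
Punnett square offspring (before lethality): 2 Dd, 2 dd
No DD offspring are produced in this cross.
typical stature: 2 out of 4 → fraction 1/2
Expected count = 1/2 × 336 = 168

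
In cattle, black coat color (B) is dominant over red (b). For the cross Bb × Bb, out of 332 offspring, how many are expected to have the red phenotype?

Punnett square for Bb × Bb:
Offspring genotypes: 1 BB, 2 Bb, 1 bb
Total offspring: 4
Count with target: 1
Probability: 1/4
Expected count = 1/4 × 332 = 83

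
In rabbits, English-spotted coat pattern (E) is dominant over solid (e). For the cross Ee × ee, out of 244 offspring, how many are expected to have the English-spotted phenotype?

Punnett square for Ee × ee:
Offspring genotypes: 2 Ee, 2 ee
Total offspring: 4
Count with target: 2
Probability: 2/4 = 1/2
Expected count = 1/2 × 244 = 122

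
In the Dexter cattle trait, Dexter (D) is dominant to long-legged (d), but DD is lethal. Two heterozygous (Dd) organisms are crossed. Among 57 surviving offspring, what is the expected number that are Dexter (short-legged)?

Cross: Dd × Dd
Punnett square offspring (before lethality): 1 DD, 2 Dd, 1 dd
The DD genotype is lethal (embryos die); surviving offspring: 2 Dd, 1 dd
Dexter (short-legged): 2 out of 3 → fraction 2/3
Expected count = 2/3 × 57 = 38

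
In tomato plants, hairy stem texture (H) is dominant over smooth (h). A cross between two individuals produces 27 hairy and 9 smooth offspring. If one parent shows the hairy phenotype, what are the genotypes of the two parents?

Observed offspring: 27 hairy, 9 smooth
The observed ratio simplifies to 3:1. Smooth (hh) offspring appear, so each parent must contribute one h allele. The parent stated to show hairy carries H, so it is Hh. The other parent is then either Hh or hh: Hh × hh would give a 1:1 split, whereas Hh × Hh gives 3:1 — matching the data. So both parents are heterozygous (Hh × Hh).
Parent genotypes: Hh × Hh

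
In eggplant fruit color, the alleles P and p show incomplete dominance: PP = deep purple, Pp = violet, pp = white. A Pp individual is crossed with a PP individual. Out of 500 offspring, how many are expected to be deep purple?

Punnett square for Pp × PP:
Offspring genotypes: 2 PP, 2 Pp
Phenotype counts: 2 deep purple, 2 violet
deep purple: 2 out of 4 → fraction 1/2
Expected count = 1/2 × 500 = 250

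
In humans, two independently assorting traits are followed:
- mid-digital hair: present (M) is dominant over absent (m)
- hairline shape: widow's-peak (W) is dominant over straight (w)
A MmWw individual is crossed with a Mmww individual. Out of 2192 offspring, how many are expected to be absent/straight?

Dihybrid cross MmWw × Mmww — consider each gene separately:
mid-digital hair: Mm × Mm → 1 MM, 2 Mm, 1 mm → 3 M_ : 1 mm (out of 4)
hairline shape: Ww × ww → 2 Ww, 2 ww → 2 W_ : 2 ww (out of 4)
Combine (counts out of 4 × 4 = 16): present/widow's-peak (M_W_) = 3×2 = 6; present/straight (M_ww) = 3×2 = 6; absent/widow's-peak (mmW_) = 1×2 = 2; absent/straight (mmww) = 1×2 = 2
Phenotype counts (out of 16): 6 present/widow's-peak, 6 present/straight, 2 absent/widow's-peak, 2 absent/straight
absent/straight: 2 out of 16 → fraction 1/8
Expected count = 1/8 × 2192 = 274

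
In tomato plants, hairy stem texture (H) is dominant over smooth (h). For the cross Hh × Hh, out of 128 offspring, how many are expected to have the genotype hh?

Punnett square for Hh × Hh:
Offspring genotypes: 1 HH, 2 Hh, 1 hh
Total offspring: 4
Count with target: 1
Probability: 1/4
Expected count = 1/4 × 128 = 32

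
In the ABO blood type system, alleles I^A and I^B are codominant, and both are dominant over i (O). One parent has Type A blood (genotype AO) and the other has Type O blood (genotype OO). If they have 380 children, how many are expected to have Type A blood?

Cross: AO × OO
Possible offspring genotypes: 2 AO, 2 OO
Blood type counts: 2 Type A, 2 Type O
Probability of Type A: 2/4 = 1/2
Expected count = 1/2 × 380 = 190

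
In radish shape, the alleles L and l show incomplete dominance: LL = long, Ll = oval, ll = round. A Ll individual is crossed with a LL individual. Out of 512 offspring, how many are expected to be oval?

Punnett square for Ll × LL:
Offspring genotypes: 2 LL, 2 Ll
Phenotype counts: 2 long, 2 oval
oval: 2 out of 4 → fraction 1/2
Expected count = 1/2 × 512 = 256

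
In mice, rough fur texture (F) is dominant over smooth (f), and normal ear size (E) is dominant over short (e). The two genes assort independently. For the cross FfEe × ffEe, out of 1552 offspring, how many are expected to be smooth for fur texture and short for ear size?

Dihybrid cross FfEe × ffEe — consider each gene separately:
fur texture: Ff × ff → 2 Ff, 2 ff → 2 F_ : 2 ff (out of 4)
ear size: Ee × Ee → 1 EE, 2 Ee, 1 ee → 3 E_ : 1 ee (out of 4)
Looking for: smooth (ff) and short (ee)
P(smooth) = 2/4, P(short) = 1/4
P(both) = 2/4 × 1/4 = 2/16 = 1/8
Expected count = 1/8 × 1552 = 194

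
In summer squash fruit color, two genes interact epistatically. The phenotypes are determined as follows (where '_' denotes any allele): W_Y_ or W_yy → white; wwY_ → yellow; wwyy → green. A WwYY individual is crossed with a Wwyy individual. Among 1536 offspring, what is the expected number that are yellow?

Cross: WwYY × Wwyy — consider each gene separately:
W gene: Ww × Ww → 1 WW, 2 Ww, 1 ww → 3 W_ : 1 ww (out of 4)
Y gene: YY × yy → 4 Yy → 4 Y_ (out of 4)
Genotype classes (out of 4 × 4 = 16): W_Y_ = 3×4 = 12; wwY_ = 1×4 = 4
Apply the phenotype rules: W_Y_ (12) → white; wwY_ (4) → yellow
Phenotype counts (out of 16): 12 white, 4 yellow
yellow: 4 out of 16 → fraction 1/4
Expected count = 1/4 × 1536 = 384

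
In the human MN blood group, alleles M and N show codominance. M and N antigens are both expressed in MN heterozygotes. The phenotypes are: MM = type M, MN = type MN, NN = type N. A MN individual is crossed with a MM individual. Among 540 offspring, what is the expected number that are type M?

Punnett square for MN × MM:
Offspring genotypes: 2 MM, 2 MN
Phenotype counts: 2 type M, 2 type MN
type M: 2 out of 4 → fraction 1/2
Expected count = 1/2 × 540 = 270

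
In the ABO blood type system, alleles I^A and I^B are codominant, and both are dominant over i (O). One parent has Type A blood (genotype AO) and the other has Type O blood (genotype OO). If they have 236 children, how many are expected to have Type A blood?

Cross: AO × OO
Possible offspring genotypes: 2 AO, 2 OO
Blood type counts: 2 Type A, 2 Type O
Probability of Type A: 2/4 = 1/2
Expected count = 1/2 × 236 = 118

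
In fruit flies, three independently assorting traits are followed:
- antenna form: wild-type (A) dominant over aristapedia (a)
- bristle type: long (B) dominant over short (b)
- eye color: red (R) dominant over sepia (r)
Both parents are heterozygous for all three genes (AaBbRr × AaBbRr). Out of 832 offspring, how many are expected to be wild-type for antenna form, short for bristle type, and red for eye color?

Trihybrid cross: AaBbRr × AaBbRr
Each trait segregates independently with a 3:1 phenotypic ratio, so each gene contributes 3/4 (dominant) or 1/4 (recessive).
Target: wild-type (antenna form), short (bristle type), red (eye color)
Probability = product of independent per-trait probabilities
= 3/4 × 1/4 × 3/4 = 9/64
Expected count = 9/64 × 832 = 117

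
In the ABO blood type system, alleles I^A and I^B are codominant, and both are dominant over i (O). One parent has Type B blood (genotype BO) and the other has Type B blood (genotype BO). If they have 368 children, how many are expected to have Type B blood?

Cross: BO × BO
Possible offspring genotypes: 1 BB, 2 BO, 1 OO
Blood type counts: 3 Type B, 1 Type O
Probability of Type B: 3/4
Expected count = 3/4 × 368 = 276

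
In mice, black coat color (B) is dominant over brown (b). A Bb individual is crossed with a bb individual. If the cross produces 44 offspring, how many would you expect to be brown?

Punnett square for Bb × bb:
Offspring genotypes: 2 Bb, 2 bb
black: 2, brown: 2
brown: 2 out of 4 → fraction 1/2
Expected count = 1/2 × 44 = 22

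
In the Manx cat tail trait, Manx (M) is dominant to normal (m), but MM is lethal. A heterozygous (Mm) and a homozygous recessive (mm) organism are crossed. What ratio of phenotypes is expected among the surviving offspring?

Cross: Mm × mm
Punnett square offspring (before lethality): 2 Mm, 2 mm
No MM offspring are produced in this cross.
Ratio: 1 Manx (tailless) : 1 normal-tailed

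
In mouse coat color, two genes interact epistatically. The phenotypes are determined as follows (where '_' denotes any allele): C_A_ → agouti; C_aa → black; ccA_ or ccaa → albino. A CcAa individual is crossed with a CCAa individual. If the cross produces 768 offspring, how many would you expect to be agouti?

Cross: CcAa × CCAa — consider each gene separately:
C gene: Cc × CC → 2 CC, 2 Cc → 4 C_ (out of 4)
A gene: Aa × Aa → 1 AA, 2 Aa, 1 aa → 3 A_ : 1 aa (out of 4)
Genotype classes (out of 4 × 4 = 16): C_A_ = 4×3 = 12; C_aa = 4×1 = 4
Apply the phenotype rules: C_A_ (12) → agouti; C_aa (4) → black
Phenotype counts (out of 16): 12 agouti, 4 black
agouti: 12 out of 16 → fraction 3/4
Expected count = 3/4 × 768 = 576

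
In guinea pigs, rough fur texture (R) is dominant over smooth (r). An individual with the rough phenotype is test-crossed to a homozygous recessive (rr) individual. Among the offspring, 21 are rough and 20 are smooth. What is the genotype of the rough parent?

Test cross: ? × rr
Offspring: 21 rough, 20 smooth — approximately 1:1.
A 1:1 ratio in a test cross indicates the unknown parent is heterozygous (Rr).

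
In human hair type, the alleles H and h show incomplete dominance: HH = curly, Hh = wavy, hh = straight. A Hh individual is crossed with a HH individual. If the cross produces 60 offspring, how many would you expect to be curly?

Punnett square for Hh × HH:
Offspring genotypes: 2 HH, 2 Hh
Phenotype counts: 2 curly, 2 wavy
curly: 2 out of 4 → fraction 1/2
Expected count = 1/2 × 60 = 30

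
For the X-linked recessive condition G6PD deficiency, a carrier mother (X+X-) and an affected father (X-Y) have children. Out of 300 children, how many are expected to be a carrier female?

Cross: X+X- × X-Y
Offspring: 1 X+X-, 1 X+Y, 1 X-X-, 1 X-Y
Probability of a carrier female: 1/4
Expected count = 1/4 × 300 = 75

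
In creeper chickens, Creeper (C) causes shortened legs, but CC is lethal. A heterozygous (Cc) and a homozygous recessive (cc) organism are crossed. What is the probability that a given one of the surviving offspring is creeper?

Cross: Cc × cc
Punnett square offspring (before lethality): 2 Cc, 2 cc
No CC offspring are produced in this cross.
creeper: 2 out of 4
Probability: 2/4 = 1/2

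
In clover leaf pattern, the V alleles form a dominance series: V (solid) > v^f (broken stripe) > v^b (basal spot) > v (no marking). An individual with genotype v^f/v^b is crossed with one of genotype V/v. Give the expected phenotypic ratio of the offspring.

Cross: v^f/v^b × V/v
Allele dominance: V > v^f > v^b > v
Offspring genotypes: 1 V/v^f, 1 v^f/v, 1 V/v^b, 1 v^b/v
Phenotype counts: 2 solid, 1 broken stripe, 1 basal spot
Ratio: 2 solid : 1 broken stripe : 1 basal spot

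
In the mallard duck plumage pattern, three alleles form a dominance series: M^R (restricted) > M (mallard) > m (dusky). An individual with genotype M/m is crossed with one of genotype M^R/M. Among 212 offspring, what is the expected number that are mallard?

Cross: M/m × M^R/M
Allele dominance: M^R > M > m
Offspring genotypes: 1 M^R/M, 1 M/M, 1 M^R/m, 1 M/m
Phenotype counts: 2 restricted, 2 mallard
mallard: 2 out of 4 → fraction 1/2
Expected count = 1/2 × 212 = 106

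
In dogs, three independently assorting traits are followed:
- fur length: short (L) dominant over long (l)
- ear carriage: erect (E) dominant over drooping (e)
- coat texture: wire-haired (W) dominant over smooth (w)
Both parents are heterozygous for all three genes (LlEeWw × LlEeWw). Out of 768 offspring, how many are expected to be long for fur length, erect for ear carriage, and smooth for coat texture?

Trihybrid cross: LlEeWw × LlEeWw
Each trait segregates independently with a 3:1 phenotypic ratio, so each gene contributes 3/4 (dominant) or 1/4 (recessive).
Target: long (fur length), erect (ear carriage), smooth (coat texture)
Probability = product of independent per-trait probabilities
= 1/4 × 3/4 × 1/4 = 3/64
Expected count = 3/64 × 768 = 36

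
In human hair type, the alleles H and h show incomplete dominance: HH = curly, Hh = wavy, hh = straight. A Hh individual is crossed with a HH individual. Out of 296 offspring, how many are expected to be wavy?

Punnett square for Hh × HH:
Offspring genotypes: 2 HH, 2 Hh
Phenotype counts: 2 curly, 2 wavy
wavy: 2 out of 4 → fraction 1/2
Expected count = 1/2 × 296 = 148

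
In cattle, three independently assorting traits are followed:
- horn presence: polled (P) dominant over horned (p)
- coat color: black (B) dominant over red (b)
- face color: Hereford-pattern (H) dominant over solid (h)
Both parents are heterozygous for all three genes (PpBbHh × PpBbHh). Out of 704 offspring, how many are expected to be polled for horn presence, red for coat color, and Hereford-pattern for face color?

Trihybrid cross: PpBbHh × PpBbHh
Each trait segregates independently with a 3:1 phenotypic ratio, so each gene contributes 3/4 (dominant) or 1/4 (recessive).
Target: polled (horn presence), red (coat color), Hereford-pattern (face color)
Probability = product of independent per-trait probabilities
= 3/4 × 1/4 × 3/4 = 9/64
Expected count = 9/64 × 704 = 99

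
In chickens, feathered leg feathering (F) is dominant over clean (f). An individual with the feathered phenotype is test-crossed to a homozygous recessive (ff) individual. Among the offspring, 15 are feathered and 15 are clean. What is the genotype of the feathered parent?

Test cross: ? × ff
Offspring: 15 feathered, 15 clean — approximately 1:1.
A 1:1 ratio in a test cross indicates the unknown parent is heterozygous (Ff).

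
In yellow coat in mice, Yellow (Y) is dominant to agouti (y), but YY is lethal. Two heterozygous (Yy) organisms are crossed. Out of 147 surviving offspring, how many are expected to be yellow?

Cross: Yy × Yy
Punnett square offspring (before lethality): 1 YY, 2 Yy, 1 yy
The YY genotype is lethal (embryos die); surviving offspring: 2 Yy, 1 yy
yellow: 2 out of 3 → fraction 2/3
Expected count = 2/3 × 147 = 98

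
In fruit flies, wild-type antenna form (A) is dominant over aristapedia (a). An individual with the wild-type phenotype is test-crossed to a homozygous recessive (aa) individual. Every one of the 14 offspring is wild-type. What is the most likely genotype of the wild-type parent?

Test cross: ? × aa
All offspring are wild-type.
If the unknown parent were heterozygous (Aa), about half of 14 offspring would be aristapedia; none are. The unknown parent is most likely homozygous dominant (AA).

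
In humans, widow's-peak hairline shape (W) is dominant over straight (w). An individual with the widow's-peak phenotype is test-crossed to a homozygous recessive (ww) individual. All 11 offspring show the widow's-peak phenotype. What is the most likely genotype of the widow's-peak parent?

Test cross: ? × ww
All offspring are widow's-peak.
If the unknown parent were heterozygous (Ww), about half of 11 offspring would be straight; none are. The unknown parent is most likely homozygous dominant (WW).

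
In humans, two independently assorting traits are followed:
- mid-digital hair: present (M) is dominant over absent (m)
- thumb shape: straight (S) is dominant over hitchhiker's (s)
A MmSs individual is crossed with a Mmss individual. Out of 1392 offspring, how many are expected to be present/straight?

Dihybrid cross MmSs × Mmss — consider each gene separately:
mid-digital hair: Mm × Mm → 1 MM, 2 Mm, 1 mm → 3 M_ : 1 mm (out of 4)
thumb shape: Ss × ss → 2 Ss, 2 ss → 2 S_ : 2 ss (out of 4)
Combine (counts out of 4 × 4 = 16): present/straight (M_S_) = 3×2 = 6; present/hitchhiker's (M_ss) = 3×2 = 6; absent/straight (mmS_) = 1×2 = 2; absent/hitchhiker's (mmss) = 1×2 = 2
Phenotype counts (out of 16): 6 present/straight, 6 present/hitchhiker's, 2 absent/straight, 2 absent/hitchhiker's
present/straight: 6 out of 16 → fraction 3/8
Expected count = 3/8 × 1392 = 522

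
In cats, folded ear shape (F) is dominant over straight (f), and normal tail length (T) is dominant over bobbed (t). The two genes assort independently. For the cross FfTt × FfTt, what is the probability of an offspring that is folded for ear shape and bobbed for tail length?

Dihybrid cross FfTt × FfTt — consider each gene separately:
ear shape: Ff × Ff → 1 FF, 2 Ff, 1 ff → 3 F_ : 1 ff (out of 4)
tail length: Tt × Tt → 1 TT, 2 Tt, 1 tt → 3 T_ : 1 tt (out of 4)
Looking for: folded (F_) and bobbed (tt)
P(folded) = 3/4, P(bobbed) = 1/4
P(both) = 3/4 × 1/4 = 3/16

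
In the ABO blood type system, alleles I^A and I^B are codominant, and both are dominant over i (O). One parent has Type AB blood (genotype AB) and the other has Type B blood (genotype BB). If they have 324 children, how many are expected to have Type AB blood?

Cross: AB × BB
Possible offspring genotypes: 2 AB, 2 BB
Blood type counts: 2 Type AB, 2 Type B
Probability of Type AB: 2/4 = 1/2
Expected count = 1/2 × 324 = 162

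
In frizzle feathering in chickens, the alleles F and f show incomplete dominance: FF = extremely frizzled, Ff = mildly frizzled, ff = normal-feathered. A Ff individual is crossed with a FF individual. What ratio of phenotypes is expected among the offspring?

Punnett square for Ff × FF:
Offspring genotypes: 2 FF, 2 Ff
Phenotype counts: 2 extremely frizzled, 2 mildly frizzled
Ratio: 1 extremely frizzled : 1 mildly frizzled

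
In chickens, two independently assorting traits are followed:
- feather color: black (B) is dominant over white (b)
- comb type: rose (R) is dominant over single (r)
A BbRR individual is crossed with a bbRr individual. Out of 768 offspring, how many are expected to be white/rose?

Dihybrid cross BbRR × bbRr — consider each gene separately:
feather color: Bb × bb → 2 Bb, 2 bb → 2 B_ : 2 bb (out of 4)
comb type: RR × Rr → 2 RR, 2 Rr → 4 R_ (out of 4)
Combine (counts out of 4 × 4 = 16): black/rose (B_R_) = 2×4 = 8; white/rose (bbR_) = 2×4 = 8
Phenotype counts (out of 16): 8 black/rose, 8 white/rose
white/rose: 8 out of 16 → fraction 1/2
Expected count = 1/2 × 768 = 384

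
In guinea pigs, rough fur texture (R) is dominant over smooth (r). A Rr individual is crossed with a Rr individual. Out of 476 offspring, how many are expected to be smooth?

Punnett square for Rr × Rr:
Offspring genotypes: 1 RR, 2 Rr, 1 rr
rough: 3, smooth: 1
smooth: 1 out of 4 → fraction 1/4
Expected count = 1/4 × 476 = 119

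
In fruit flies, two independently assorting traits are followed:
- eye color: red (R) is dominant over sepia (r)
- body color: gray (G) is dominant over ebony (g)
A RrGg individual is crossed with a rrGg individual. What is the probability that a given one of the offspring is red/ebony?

Dihybrid cross RrGg × rrGg — consider each gene separately:
eye color: Rr × rr → 2 Rr, 2 rr → 2 R_ : 2 rr (out of 4)
body color: Gg × Gg → 1 GG, 2 Gg, 1 gg → 3 G_ : 1 gg (out of 4)
Combine (counts out of 4 × 4 = 16): red/gray (R_G_) = 2×3 = 6; red/ebony (R_gg) = 2×1 = 2; sepia/gray (rrG_) = 2×3 = 6; sepia/ebony (rrgg) = 2×1 = 2
Phenotype counts (out of 16): 6 red/gray, 2 red/ebony, 6 sepia/gray, 2 sepia/ebony
red/ebony: 2 out of 16
Probability: 2/16 = 1/8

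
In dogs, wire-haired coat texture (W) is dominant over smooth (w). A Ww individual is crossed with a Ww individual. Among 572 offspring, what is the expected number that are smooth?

Punnett square for Ww × Ww:
Offspring genotypes: 1 WW, 2 Ww, 1 ww
wire-haired: 3, smooth: 1
smooth: 1 out of 4 → fraction 1/4
Expected count = 1/4 × 572 = 143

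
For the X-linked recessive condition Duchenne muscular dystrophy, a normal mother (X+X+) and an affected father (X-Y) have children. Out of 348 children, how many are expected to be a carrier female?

Cross: X+X+ × X-Y
Offspring: 2 X+X-, 2 X+Y
Probability of a carrier female: 2/4 = 1/2
Expected count = 1/2 × 348 = 174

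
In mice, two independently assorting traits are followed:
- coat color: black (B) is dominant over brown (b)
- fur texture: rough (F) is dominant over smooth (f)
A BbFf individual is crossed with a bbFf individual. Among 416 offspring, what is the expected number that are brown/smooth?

Dihybrid cross BbFf × bbFf — consider each gene separately:
coat color: Bb × bb → 2 Bb, 2 bb → 2 B_ : 2 bb (out of 4)
fur texture: Ff × Ff → 1 FF, 2 Ff, 1 ff → 3 F_ : 1 ff (out of 4)
Combine (counts out of 4 × 4 = 16): black/rough (B_F_) = 2×3 = 6; black/smooth (B_ff) = 2×1 = 2; brown/rough (bbF_) = 2×3 = 6; brown/smooth (bbff) = 2×1 = 2
Phenotype counts (out of 16): 6 black/rough, 2 black/smooth, 6 brown/rough, 2 brown/smooth
brown/smooth: 2 out of 16 → fraction 1/8
Expected count = 1/8 × 416 = 52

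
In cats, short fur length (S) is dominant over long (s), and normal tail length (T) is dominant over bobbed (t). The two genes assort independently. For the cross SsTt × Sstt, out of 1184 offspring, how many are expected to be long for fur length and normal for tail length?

Dihybrid cross SsTt × Sstt — consider each gene separately:
fur length: Ss × Ss → 1 SS, 2 Ss, 1 ss → 3 S_ : 1 ss (out of 4)
tail length: Tt × tt → 2 Tt, 2 tt → 2 T_ : 2 tt (out of 4)
Looking for: long (ss) and normal (T_)
P(long) = 1/4, P(normal) = 2/4
P(both) = 1/4 × 2/4 = 2/16 = 1/8
Expected count = 1/8 × 1184 = 148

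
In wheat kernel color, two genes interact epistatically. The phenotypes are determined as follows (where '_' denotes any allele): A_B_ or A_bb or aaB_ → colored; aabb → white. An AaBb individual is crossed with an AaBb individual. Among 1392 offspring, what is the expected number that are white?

Cross: AaBb × AaBb — consider each gene separately:
A gene: Aa × Aa → 1 AA, 2 Aa, 1 aa → 3 A_ : 1 aa (out of 4)
B gene: Bb × Bb → 1 BB, 2 Bb, 1 bb → 3 B_ : 1 bb (out of 4)
Genotype classes (out of 4 × 4 = 16): A_B_ = 3×3 = 9; A_bb = 3×1 = 3; aaB_ = 1×3 = 3; aabb = 1×1 = 1
Apply the phenotype rules: A_B_ (9) + A_bb (3) + aaB_ (3) → colored; aabb (1) → white
Phenotype counts (out of 16): 15 colored, 1 white
white: 1 out of 16 → fraction 1/16
Expected count = 1/16 × 1392 = 87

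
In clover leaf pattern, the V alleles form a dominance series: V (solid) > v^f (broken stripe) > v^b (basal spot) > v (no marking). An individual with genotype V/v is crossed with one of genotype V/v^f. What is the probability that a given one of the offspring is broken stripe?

Cross: V/v × V/v^f
Allele dominance: V > v^f > v^b > v
Offspring genotypes: 1 V/V, 1 V/v^f, 1 V/v, 1 v^f/v
Phenotype counts: 3 solid, 1 broken stripe
broken stripe: 1 out of 4
Probability: 1/4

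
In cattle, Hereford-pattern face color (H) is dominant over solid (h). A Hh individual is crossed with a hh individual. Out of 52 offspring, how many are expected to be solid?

Punnett square for Hh × hh:
Offspring genotypes: 2 Hh, 2 hh
Hereford-pattern: 2, solid: 2
solid: 2 out of 4 → fraction 1/2
Expected count = 1/2 × 52 = 26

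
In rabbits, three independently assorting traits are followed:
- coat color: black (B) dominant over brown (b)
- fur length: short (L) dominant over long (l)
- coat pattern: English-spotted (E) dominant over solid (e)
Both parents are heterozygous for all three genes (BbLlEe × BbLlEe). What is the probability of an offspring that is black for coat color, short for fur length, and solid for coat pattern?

Trihybrid cross: BbLlEe × BbLlEe
Each trait segregates independently with a 3:1 phenotypic ratio, so each gene contributes 3/4 (dominant) or 1/4 (recessive).
Target: black (coat color), short (fur length), solid (coat pattern)
Probability = product of independent per-trait probabilities
= 3/4 × 3/4 × 1/4 = 9/64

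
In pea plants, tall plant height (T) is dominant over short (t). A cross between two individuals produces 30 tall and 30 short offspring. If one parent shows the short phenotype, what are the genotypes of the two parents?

Observed offspring: 30 tall, 30 short
The observed ratio simplifies to 1:1. One parent shows short, so its genotype must be tt. A 1:1 offspring split requires the other parent to be heterozygous (Tt).
Parent genotypes: tt × Tt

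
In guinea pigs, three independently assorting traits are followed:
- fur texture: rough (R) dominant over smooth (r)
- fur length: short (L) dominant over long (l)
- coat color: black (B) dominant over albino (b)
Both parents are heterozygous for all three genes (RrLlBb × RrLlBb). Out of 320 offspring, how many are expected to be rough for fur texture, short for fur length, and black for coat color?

Trihybrid cross: RrLlBb × RrLlBb
Each trait segregates independently with a 3:1 phenotypic ratio, so each gene contributes 3/4 (dominant) or 1/4 (recessive).
Target: rough (fur texture), short (fur length), black (coat color)
Probability = product of independent per-trait probabilities
= 3/4 × 3/4 × 3/4 = 27/64
Expected count = 27/64 × 320 = 135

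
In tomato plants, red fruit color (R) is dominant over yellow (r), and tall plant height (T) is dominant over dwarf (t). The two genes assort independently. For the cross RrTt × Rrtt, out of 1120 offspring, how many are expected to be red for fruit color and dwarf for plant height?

Dihybrid cross RrTt × Rrtt — consider each gene separately:
fruit color: Rr × Rr → 1 RR, 2 Rr, 1 rr → 3 R_ : 1 rr (out of 4)
plant height: Tt × tt → 2 Tt, 2 tt → 2 T_ : 2 tt (out of 4)
Looking for: red (R_) and dwarf (tt)
P(red) = 3/4, P(dwarf) = 2/4
P(both) = 3/4 × 2/4 = 6/16 = 3/8
Expected count = 3/8 × 1120 = 420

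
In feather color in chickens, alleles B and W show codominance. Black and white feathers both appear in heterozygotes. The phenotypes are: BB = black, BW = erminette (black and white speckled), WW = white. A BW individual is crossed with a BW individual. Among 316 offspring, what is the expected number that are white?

Punnett square for BW × BW:
Offspring genotypes: 1 BB, 2 BW, 1 WW
Phenotype counts: 1 black, 2 erminette (black and white speckled), 1 white
white: 1 out of 4 → fraction 1/4
Expected count = 1/4 × 316 = 79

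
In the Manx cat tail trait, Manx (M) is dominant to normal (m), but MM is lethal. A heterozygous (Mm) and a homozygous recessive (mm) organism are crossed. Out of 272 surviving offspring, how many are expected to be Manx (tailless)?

Cross: Mm × mm
Punnett square offspring (before lethality): 2 Mm, 2 mm
No MM offspring are produced in this cross.
Manx (tailless): 2 out of 4 → fraction 1/2
Expected count = 1/2 × 272 = 136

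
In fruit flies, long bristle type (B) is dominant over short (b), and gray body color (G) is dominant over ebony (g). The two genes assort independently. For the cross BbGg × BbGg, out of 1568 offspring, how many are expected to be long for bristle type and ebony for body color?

Dihybrid cross BbGg × BbGg — consider each gene separately:
bristle type: Bb × Bb → 1 BB, 2 Bb, 1 bb → 3 B_ : 1 bb (out of 4)
body color: Gg × Gg → 1 GG, 2 Gg, 1 gg → 3 G_ : 1 gg (out of 4)
Looking for: long (B_) and ebony (gg)
P(long) = 3/4, P(ebony) = 1/4
P(both) = 3/4 × 1/4 = 3/16
Expected count = 3/16 × 1568 = 294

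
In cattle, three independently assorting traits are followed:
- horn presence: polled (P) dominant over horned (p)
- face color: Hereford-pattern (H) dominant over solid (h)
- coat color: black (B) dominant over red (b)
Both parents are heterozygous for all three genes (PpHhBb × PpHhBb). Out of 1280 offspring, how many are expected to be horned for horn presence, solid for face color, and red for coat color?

Trihybrid cross: PpHhBb × PpHhBb
Each trait segregates independently with a 3:1 phenotypic ratio, so each gene contributes 3/4 (dominant) or 1/4 (recessive).
Target: horned (horn presence), solid (face color), red (coat color)
Probability = product of independent per-trait probabilities
= 1/4 × 1/4 × 1/4 = 1/64
Expected count = 1/64 × 1280 = 20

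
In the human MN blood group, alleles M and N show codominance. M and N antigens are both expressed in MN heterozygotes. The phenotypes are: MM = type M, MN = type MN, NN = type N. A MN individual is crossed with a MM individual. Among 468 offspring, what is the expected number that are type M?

Punnett square for MN × MM:
Offspring genotypes: 2 MM, 2 MN
Phenotype counts: 2 type M, 2 type MN
type M: 2 out of 4 → fraction 1/2
Expected count = 1/2 × 468 = 234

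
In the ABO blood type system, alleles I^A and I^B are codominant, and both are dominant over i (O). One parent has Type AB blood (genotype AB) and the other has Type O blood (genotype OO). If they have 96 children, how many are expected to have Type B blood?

Cross: AB × OO
Possible offspring genotypes: 2 AO, 2 BO
Blood type counts: 2 Type A, 2 Type B
Probability of Type B: 2/4 = 1/2
Expected count = 1/2 × 96 = 48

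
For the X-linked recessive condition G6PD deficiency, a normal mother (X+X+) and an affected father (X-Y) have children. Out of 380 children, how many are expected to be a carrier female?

Cross: X+X+ × X-Y
Offspring: 2 X+X-, 2 X+Y
Probability of a carrier female: 2/4 = 1/2
Expected count = 1/2 × 380 = 190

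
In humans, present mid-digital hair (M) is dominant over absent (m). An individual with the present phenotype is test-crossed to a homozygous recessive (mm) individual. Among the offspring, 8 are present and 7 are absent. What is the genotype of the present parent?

Test cross: ? × mm
Offspring: 8 present, 7 absent — approximately 1:1.
A 1:1 ratio in a test cross indicates the unknown parent is heterozygous (Mm).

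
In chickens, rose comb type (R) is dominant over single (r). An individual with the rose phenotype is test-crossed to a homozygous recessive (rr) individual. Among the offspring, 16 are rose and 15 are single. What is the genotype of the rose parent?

Test cross: ? × rr
Offspring: 16 rose, 15 single — approximately 1:1.
A 1:1 ratio in a test cross indicates the unknown parent is heterozygous (Rr).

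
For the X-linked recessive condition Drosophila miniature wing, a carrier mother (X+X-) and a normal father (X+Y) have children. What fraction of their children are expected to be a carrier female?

Cross: X+X- × X+Y
Offspring: 1 X+X+, 1 X+Y, 1 X+X-, 1 X-Y
Probability of a carrier female: 1/4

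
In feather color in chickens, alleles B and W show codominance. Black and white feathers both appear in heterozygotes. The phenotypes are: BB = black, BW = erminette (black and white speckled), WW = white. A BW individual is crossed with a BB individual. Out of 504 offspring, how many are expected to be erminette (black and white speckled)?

Punnett square for BW × BB:
Offspring genotypes: 2 BB, 2 BW
Phenotype counts: 2 black, 2 erminette (black and white speckled)
erminette (black and white speckled): 2 out of 4 → fraction 1/2
Expected count = 1/2 × 504 = 252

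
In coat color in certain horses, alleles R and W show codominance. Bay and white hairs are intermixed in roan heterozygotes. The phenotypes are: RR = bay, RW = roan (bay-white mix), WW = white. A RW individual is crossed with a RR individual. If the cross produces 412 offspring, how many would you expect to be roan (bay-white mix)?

Punnett square for RW × RR:
Offspring genotypes: 2 RR, 2 RW
Phenotype counts: 2 bay, 2 roan (bay-white mix)
roan (bay-white mix): 2 out of 4 → fraction 1/2
Expected count = 1/2 × 412 = 206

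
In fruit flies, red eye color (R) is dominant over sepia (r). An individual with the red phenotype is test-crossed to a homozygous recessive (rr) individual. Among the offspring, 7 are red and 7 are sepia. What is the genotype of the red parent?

Test cross: ? × rr
Offspring: 7 red, 7 sepia — approximately 1:1.
A 1:1 ratio in a test cross indicates the unknown parent is heterozygous (Rr).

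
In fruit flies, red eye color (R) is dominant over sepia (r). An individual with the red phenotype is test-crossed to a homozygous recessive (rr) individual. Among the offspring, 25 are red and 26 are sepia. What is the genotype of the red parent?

Test cross: ? × rr
Offspring: 25 red, 26 sepia — approximately 1:1.
A 1:1 ratio in a test cross indicates the unknown parent is heterozygous (Rr).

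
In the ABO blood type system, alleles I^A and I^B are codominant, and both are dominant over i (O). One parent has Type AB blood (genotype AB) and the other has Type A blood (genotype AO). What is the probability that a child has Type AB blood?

Cross: AB × AO
Possible offspring genotypes: 1 AA, 1 AO, 1 AB, 1 BO
Blood type counts: 2 Type A, 1 Type AB, 1 Type B
Probability of Type AB: 1/4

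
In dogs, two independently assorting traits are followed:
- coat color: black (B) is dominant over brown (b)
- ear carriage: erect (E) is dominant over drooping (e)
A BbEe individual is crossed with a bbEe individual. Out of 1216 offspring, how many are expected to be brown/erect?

Dihybrid cross BbEe × bbEe — consider each gene separately:
coat color: Bb × bb → 2 Bb, 2 bb → 2 B_ : 2 bb (out of 4)
ear carriage: Ee × Ee → 1 EE, 2 Ee, 1 ee → 3 E_ : 1 ee (out of 4)
Combine (counts out of 4 × 4 = 16): black/erect (B_E_) = 2×3 = 6; black/drooping (B_ee) = 2×1 = 2; brown/erect (bbE_) = 2×3 = 6; brown/drooping (bbee) = 2×1 = 2
Phenotype counts (out of 16): 6 black/erect, 2 black/drooping, 6 brown/erect, 2 brown/drooping
brown/erect: 6 out of 16 → fraction 3/8
Expected count = 3/8 × 1216 = 456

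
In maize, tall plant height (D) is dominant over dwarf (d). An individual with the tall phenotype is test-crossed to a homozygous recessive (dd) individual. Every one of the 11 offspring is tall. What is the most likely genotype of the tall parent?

Test cross: ? × dd
All offspring are tall.
If the unknown parent were heterozygous (Dd), about half of 11 offspring would be dwarf; none are. The unknown parent is most likely homozygous dominant (DD).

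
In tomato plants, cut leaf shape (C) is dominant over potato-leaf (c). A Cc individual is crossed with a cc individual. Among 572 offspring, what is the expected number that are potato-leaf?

Punnett square for Cc × cc:
Offspring genotypes: 2 Cc, 2 cc
cut: 2, potato-leaf: 2
potato-leaf: 2 out of 4 → fraction 1/2
Expected count = 1/2 × 572 = 286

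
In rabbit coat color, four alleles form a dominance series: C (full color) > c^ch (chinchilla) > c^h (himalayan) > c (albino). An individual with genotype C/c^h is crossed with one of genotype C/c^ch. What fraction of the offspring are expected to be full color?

Cross: C/c^h × C/c^ch
Allele dominance: C > c^ch > c^h > c
Offspring genotypes: 1 C/C, 1 C/c^ch, 1 C/c^h, 1 c^ch/c^h
Phenotype counts: 3 full color, 1 chinchilla
full color: 3 out of 4
Probability: 3/4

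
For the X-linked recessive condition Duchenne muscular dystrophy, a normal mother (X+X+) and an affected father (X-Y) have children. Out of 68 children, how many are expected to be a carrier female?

Cross: X+X+ × X-Y
Offspring: 2 X+X-, 2 X+Y
Probability of a carrier female: 2/4 = 1/2
Expected count = 1/2 × 68 = 34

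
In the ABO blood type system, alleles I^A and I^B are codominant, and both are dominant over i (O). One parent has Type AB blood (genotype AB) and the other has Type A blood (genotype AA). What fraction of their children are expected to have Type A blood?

Cross: AB × AA
Possible offspring genotypes: 2 AA, 2 AB
Blood type counts: 2 Type A, 2 Type AB
Probability of Type A: 2/4 = 1/2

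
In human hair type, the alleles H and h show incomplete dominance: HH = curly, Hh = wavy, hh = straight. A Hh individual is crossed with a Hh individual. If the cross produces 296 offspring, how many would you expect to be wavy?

Punnett square for Hh × Hh:
Offspring genotypes: 1 HH, 2 Hh, 1 hh
Phenotype counts: 1 curly, 2 wavy, 1 straight
wavy: 2 out of 4 → fraction 1/2
Expected count = 1/2 × 296 = 148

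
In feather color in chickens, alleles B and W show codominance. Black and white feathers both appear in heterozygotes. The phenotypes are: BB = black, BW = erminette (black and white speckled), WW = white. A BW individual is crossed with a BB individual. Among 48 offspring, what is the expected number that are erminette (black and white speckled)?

Punnett square for BW × BB:
Offspring genotypes: 2 BB, 2 BW
Phenotype counts: 2 black, 2 erminette (black and white speckled)
erminette (black and white speckled): 2 out of 4 → fraction 1/2
Expected count = 1/2 × 48 = 24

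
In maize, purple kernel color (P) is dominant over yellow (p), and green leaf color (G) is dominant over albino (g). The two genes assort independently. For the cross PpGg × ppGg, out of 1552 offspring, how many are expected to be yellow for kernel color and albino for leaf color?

Dihybrid cross PpGg × ppGg — consider each gene separately:
kernel color: Pp × pp → 2 Pp, 2 pp → 2 P_ : 2 pp (out of 4)
leaf color: Gg × Gg → 1 GG, 2 Gg, 1 gg → 3 G_ : 1 gg (out of 4)
Looking for: yellow (pp) and albino (gg)
P(yellow) = 2/4, P(albino) = 1/4
P(both) = 2/4 × 1/4 = 2/16 = 1/8
Expected count = 1/8 × 1552 = 194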